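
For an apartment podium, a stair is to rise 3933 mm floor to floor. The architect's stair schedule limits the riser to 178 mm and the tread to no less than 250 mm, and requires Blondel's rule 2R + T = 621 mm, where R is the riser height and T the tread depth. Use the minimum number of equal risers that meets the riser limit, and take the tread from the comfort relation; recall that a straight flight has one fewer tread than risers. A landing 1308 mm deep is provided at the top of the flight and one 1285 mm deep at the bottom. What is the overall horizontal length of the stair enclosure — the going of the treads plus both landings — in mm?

At most 178 each: 3933/178 = 22.10, giving 23 risers.
R = 3933 ÷ 23 = 171 mm.
Tread T = 621 − 2 × 171 = 279 mm (≥ 250 mm).
23 risers give 22 treads; going = 22 × 279 = 6138 mm.
Add landings: 6138 + 1308 + 1285 = 8731 mm.

8731 mm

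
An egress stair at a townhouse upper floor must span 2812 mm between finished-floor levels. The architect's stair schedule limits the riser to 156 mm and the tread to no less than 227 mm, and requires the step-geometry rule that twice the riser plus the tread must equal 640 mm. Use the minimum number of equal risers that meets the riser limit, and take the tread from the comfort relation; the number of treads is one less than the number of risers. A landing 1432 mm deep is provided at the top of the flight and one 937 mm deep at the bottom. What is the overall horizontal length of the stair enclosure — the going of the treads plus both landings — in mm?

⌈2812/156⌉ = 19 risers.
Each riser is 2812/19 = 148 mm (≤ 156 mm).
Tread T = 640 − 2 × 148 = 344 mm (≥ 227 mm).
Treads = 19 − 1 = 18; going = 18 × 344 = 6192 mm.
Enclosure = 6192 + 1432 + 937 = 8561 mm.

8561 mm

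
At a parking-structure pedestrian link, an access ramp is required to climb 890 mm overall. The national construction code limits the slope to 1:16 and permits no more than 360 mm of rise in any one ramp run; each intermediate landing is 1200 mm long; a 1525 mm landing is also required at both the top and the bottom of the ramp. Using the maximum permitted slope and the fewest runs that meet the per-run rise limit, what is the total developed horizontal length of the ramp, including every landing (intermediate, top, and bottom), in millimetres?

At most 360 each: 890/360 = 2.47, giving 3 ramp runs. That means 2 intermediate landings.
Horizontal run for 890 mm of rise at 1:16 is 890 × 16 = 14240 mm.
Intermediate landings: 2 × 1200 = 2400 mm.
Top and bottom landings: 2 × 1525 = 3050 mm.
Total = 14240 + 2400 + 3050 = 19690 mm.

19690 mm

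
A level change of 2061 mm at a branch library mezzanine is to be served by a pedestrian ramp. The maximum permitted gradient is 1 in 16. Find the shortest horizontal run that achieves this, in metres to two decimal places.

32.98 m

Run = rise × 16 = 2061 × 16 = 32976 mm.
32976 mm = 32.98 m.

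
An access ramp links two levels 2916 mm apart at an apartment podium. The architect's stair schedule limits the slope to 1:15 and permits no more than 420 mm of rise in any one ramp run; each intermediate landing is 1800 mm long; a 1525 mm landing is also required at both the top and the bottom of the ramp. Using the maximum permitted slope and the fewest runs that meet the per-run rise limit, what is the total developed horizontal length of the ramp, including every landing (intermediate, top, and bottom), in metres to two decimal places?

⌈2916/420⌉ = 7 ramp runs. That means 6 intermediate landings.
Ramp run (horizontal) at 1:15: 2916 × 15 = 43740 mm.
Intermediate landings: 6 × 1800 = 10800 mm.
Top and bottom landings: 2 × 1525 = 3050 mm.
Total = 43740 + 10800 + 3050 = 57590 mm.
= 57.59 m.

57.59 m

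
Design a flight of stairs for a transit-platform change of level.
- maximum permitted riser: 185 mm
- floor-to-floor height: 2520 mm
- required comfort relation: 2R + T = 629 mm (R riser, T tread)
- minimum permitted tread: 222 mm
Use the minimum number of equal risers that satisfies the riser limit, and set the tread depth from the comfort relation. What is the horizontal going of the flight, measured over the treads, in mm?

At most 185 each: 2520/185 = 13.62, giving 14 risers.
R = 2520 ÷ 14 = 180 mm.
From 2R + T = 629: T = 629 − 360 = 269 mm.
Going = (14 − 1) × 269 = 3497 mm.

3497 mm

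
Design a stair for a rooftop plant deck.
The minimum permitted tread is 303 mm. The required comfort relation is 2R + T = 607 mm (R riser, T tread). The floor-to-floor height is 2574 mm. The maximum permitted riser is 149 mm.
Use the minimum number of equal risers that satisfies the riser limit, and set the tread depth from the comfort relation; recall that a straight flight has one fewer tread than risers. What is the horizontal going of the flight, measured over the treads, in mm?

5457 mm

2574 / 149 = 17.275 → round up to 18 risers.
Riser R = 2574 / 18 = 143 mm, within the 149 mm limit.
Tread T = 607 − 2 × 143 = 321 mm (≥ 303 mm).
18 risers give 17 treads; going = 17 × 321 = 5457 mm.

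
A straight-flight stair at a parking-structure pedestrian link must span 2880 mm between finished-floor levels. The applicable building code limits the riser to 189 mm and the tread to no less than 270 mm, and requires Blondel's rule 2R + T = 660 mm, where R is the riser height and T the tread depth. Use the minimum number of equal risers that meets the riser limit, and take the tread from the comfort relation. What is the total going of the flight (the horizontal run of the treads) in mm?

At most 189 each: 2880/189 = 15.24, giving 16 risers.
R = 2880 ÷ 16 = 180 mm.
From 2R + T = 660: T = 660 − 360 = 300 mm.
Treads = 16 − 1 = 15; going = 15 × 300 = 4500 mm.

4500 mm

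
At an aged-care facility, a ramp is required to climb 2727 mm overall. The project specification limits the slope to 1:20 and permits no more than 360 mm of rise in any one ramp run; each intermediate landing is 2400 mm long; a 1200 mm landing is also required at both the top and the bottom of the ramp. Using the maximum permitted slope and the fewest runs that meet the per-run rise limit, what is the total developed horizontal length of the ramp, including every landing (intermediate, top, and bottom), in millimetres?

73740 mm

2727 / 360 = 7.58, so 8 ramp runs are needed. That means 7 intermediate landings.
Horizontal run for 2727 mm of rise at 1:20 is 2727 × 20 = 54540 mm.
7 intermediate landings contribute 7 × 2400 = 16800 mm.
Top and bottom landings: 2 × 1200 = 2400 mm.
Total = 54540 + 16800 + 2400 = 73740 mm.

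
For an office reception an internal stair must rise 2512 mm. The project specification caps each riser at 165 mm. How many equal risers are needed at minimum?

16 risers

2512 / 165 = 15.224 → round up to 16 risers.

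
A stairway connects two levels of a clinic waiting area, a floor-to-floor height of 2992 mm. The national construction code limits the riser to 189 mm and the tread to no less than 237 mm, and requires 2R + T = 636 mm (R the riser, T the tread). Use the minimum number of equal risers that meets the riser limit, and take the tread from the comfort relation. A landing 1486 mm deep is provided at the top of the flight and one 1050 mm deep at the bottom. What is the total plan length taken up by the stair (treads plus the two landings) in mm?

At most 189 each: 2992/189 = 15.83, giving 16 risers.
Each riser is 2992/16 = 187 mm (≤ 189 mm).
From 2R + T = 636: T = 636 − 374 = 262 mm.
Treads = 16 − 1 = 15; going = 15 × 262 = 3930 mm.
Add landings: 3930 + 1486 + 1050 = 6466 mm.

6466 mm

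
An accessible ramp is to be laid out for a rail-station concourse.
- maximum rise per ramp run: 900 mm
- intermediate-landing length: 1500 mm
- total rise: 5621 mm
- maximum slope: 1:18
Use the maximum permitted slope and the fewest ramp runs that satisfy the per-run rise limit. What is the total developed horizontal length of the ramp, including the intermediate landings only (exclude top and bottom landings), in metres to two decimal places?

At most 900 each: 5621/900 = 6.25, giving 7 ramp runs. That means 6 intermediate landings.
Ramp run (horizontal) at 1:18: 5621 × 18 = 101178 mm.
6 intermediate landings contribute 6 × 1500 = 9000 mm.
Total developed length = 101178 + 9000 = 110178 mm.
= 110.18 m.

110.18 m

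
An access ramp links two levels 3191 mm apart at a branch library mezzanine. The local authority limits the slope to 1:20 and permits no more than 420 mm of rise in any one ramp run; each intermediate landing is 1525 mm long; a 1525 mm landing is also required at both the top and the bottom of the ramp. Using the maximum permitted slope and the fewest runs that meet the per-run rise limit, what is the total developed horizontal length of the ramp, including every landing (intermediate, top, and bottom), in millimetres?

3191 / 420 = 7.598 → round up to 8 ramp runs. That means 7 intermediate landings.
Ramp run (horizontal) at 1:20: 3191 × 20 = 63820 mm.
Intermediate landings: 7 × 1525 = 10675 mm.
Top and bottom landings: 2 × 1525 = 3050 mm.
Total = 63820 + 10675 + 3050 = 77545 mm.

77545 mm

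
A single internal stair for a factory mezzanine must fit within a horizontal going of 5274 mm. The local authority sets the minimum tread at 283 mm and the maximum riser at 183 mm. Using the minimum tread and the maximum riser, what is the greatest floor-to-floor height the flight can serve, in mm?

3477 mm

5274 / 283 = 18.64, so 18 treads fit.
Risers = treads + 1 = 19.
Maximum height = 19 × 183 = 3477 mm.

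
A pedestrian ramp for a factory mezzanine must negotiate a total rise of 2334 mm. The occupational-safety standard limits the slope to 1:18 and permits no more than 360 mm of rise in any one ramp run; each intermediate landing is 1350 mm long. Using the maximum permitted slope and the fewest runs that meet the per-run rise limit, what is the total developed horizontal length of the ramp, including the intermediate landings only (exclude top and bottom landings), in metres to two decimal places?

⌈2334/360⌉ = 7 ramp runs. That means 6 intermediate landings.
Ramp run (horizontal) at 1:18: 2334 × 18 = 42012 mm.
6 intermediate landings contribute 6 × 1350 = 8100 mm.
Developed length = 42012 + 8100 = 50112 mm.
= 50.11 m.

50.11 m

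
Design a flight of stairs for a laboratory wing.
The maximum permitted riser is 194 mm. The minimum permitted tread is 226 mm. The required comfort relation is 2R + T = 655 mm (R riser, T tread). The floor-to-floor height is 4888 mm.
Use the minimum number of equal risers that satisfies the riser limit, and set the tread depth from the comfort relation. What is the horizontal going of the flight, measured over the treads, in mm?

⌈4888/194⌉ = 26 risers.
Riser R = 4888 / 26 = 188 mm, within the 194 mm limit.
From 2R + T = 655: T = 655 − 376 = 279 mm.
26 risers give 25 treads; going = 25 × 279 = 6975 mm.

6975 mm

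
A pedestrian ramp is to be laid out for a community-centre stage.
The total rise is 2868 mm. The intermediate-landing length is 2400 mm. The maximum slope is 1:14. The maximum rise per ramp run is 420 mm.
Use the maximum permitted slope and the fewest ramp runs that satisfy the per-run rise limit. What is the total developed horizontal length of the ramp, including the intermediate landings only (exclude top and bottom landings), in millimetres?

⌈2868/420⌉ = 7 ramp runs. That means 6 intermediate landings.
Ramp run (horizontal) at 1:14: 2868 × 14 = 40152 mm.
6 intermediate landings contribute 6 × 2400 = 14400 mm.
Total developed length = 40152 + 14400 = 54552 mm.

54552 mm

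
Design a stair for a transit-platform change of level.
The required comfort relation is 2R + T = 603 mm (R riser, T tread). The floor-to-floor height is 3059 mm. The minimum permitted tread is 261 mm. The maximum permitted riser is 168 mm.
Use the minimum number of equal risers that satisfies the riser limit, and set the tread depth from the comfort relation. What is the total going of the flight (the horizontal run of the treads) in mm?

3059 / 168 = 18.208 → round up to 19 risers.
R = 3059 ÷ 19 = 161 mm.
Tread T = 603 − 2 × 161 = 281 mm (≥ 261 mm).
Going = (19 − 1) × 281 = 5058 mm.

5058 mm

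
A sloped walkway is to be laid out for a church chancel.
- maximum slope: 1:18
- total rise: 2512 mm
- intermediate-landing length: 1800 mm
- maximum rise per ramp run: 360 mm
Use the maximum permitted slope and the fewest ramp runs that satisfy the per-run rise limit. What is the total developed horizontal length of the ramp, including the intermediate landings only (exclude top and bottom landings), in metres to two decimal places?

56.02 m

⌈2512/360⌉ = 7 ramp runs. That means 6 intermediate landings.
Horizontal run for 2512 mm of rise at 1:18 is 2512 × 18 = 45216 mm.
Intermediate landings: 6 × 1800 = 10800 mm.
Developed length = 45216 + 10800 = 56016 mm.
= 56.02 m.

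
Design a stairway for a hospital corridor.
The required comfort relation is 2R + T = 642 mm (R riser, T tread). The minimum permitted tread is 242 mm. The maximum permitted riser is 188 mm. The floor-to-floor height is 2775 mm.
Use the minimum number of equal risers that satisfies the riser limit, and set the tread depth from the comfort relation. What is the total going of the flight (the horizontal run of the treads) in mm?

⌈2775/188⌉ = 15 risers.
R = 2775 ÷ 15 = 185 mm.
Tread T = 642 − 2 × 185 = 272 mm (≥ 242 mm).
Treads = 15 − 1 = 14; going = 14 × 272 = 3808 mm.

3808 mm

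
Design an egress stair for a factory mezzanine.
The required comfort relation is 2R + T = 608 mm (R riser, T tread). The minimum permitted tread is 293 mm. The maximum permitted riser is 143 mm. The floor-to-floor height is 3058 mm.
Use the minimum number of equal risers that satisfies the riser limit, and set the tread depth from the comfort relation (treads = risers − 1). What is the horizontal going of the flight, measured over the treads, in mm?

6930 mm

⌈3058/143⌉ = 22 risers.
Each riser is 3058/22 = 139 mm (≤ 143 mm).
Tread T = 608 − 2 × 139 = 330 mm (≥ 293 mm).
Going = (22 − 1) × 330 = 6930 mm.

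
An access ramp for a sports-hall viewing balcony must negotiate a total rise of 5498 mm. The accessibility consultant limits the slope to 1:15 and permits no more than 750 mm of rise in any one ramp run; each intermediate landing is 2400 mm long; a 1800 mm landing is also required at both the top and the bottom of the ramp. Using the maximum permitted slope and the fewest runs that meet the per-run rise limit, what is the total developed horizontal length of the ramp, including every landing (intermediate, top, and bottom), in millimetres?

102870 mm

5498 / 750 = 7.331 → round up to 8 ramp runs. That means 7 intermediate landings.
Horizontal run for 5498 mm of rise at 1:15 is 5498 × 15 = 82470 mm.
7 intermediate landings contribute 7 × 2400 = 16800 mm.
Top and bottom landings: 2 × 1800 = 3600 mm.
Total = 82470 + 16800 + 3600 = 102870 mm.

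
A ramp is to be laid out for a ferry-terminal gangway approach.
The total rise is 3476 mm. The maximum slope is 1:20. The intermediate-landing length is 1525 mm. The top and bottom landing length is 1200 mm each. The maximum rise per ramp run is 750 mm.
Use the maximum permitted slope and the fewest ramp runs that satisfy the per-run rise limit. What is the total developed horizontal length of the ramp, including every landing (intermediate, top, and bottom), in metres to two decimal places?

3476 / 750 = 4.63, so 5 ramp runs are needed. That means 4 intermediate landings.
Horizontal run for 3476 mm of rise at 1:20 is 3476 × 20 = 69520 mm.
4 intermediate landings contribute 4 × 1525 = 6100 mm.
Top and bottom landings: 2 × 1200 = 2400 mm.
Total = 69520 + 6100 + 2400 = 78020 mm.
= 78.02 m.

78.02 m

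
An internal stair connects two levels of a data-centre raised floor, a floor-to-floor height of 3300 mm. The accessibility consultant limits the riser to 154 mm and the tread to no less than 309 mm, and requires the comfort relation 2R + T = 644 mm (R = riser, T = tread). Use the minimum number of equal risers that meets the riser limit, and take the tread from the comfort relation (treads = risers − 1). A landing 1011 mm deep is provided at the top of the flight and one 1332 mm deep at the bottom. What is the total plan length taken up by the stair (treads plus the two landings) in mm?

9567 mm

At most 154 each: 3300/154 = 21.43, giving 22 risers.
Riser R = 3300 / 22 = 150 mm, within the 154 mm limit.
T = 644 − 2·150 = 344 mm, which satisfies the 309 mm minimum.
22 risers give 21 treads; going = 21 × 344 = 7224 mm.
Add landings: 7224 + 1011 + 1332 = 9567 mm.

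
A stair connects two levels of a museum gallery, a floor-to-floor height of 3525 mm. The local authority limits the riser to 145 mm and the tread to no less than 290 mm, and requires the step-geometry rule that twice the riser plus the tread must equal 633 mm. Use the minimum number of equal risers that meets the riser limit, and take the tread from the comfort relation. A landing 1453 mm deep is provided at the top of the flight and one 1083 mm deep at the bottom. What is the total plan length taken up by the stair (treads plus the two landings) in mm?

10960 mm

3525 / 145 = 24.31, so 25 risers are needed.
Riser R = 3525 / 25 = 141 mm, within the 145 mm limit.
Tread T = 633 − 2 × 141 = 351 mm (≥ 290 mm).
Going = (25 − 1) × 351 = 8424 mm.
Enclosure = 8424 + 1453 + 1083 = 10960 mm.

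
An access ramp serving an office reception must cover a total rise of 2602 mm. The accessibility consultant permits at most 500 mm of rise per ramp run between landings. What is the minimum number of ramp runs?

⌈2602/500⌉ = 6 ramp runs.

6 runs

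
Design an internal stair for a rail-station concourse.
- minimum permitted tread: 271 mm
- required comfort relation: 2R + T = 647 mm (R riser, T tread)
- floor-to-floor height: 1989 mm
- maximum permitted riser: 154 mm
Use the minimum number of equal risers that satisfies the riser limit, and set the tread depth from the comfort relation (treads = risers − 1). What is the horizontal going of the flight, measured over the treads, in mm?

1989 / 154 = 12.916 → round up to 13 risers.
Each riser is 1989/13 = 153 mm (≤ 154 mm).
T = 647 − 2·153 = 341 mm, which satisfies the 271 mm minimum.
Treads = 13 − 1 = 12; going = 12 × 341 = 4092 mm.

4092 mm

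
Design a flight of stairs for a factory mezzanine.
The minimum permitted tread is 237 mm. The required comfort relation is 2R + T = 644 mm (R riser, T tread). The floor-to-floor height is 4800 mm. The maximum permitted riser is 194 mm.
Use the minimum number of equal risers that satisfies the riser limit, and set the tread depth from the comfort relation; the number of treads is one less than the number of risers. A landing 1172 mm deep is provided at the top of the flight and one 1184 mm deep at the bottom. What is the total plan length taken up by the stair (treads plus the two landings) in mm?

8596 mm

At most 194 each: 4800/194 = 24.74, giving 25 risers.
Riser R = 4800 / 25 = 192 mm, within the 194 mm limit.
Tread T = 644 − 2 × 192 = 260 mm (≥ 237 mm).
25 risers give 24 treads; going = 24 × 260 = 6240 mm.
Enclosure = 6240 + 1172 + 1184 = 8596 mm.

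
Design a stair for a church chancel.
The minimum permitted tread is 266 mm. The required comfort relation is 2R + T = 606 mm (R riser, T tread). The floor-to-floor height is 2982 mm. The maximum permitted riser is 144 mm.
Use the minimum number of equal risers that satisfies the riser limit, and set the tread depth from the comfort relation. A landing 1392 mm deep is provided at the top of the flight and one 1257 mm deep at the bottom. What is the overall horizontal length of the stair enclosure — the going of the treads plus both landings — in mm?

9089 mm

2982 / 144 = 20.708 → round up to 21 risers.
Each riser is 2982/21 = 142 mm (≤ 144 mm).
T = 606 − 2·142 = 322 mm, which satisfies the 266 mm minimum.
Going = (21 − 1) × 322 = 6440 mm.
Add landings: 6440 + 1392 + 1257 = 9089 mm.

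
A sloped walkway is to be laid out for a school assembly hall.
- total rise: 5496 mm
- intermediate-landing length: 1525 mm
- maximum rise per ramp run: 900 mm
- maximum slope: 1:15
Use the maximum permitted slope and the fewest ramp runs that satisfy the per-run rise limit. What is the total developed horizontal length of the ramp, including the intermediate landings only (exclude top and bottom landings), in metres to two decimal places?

91.59 m

5496 / 900 = 6.11, so 7 ramp runs are needed. That means 6 intermediate landings.
Horizontal run for 5496 mm of rise at 1:15 is 5496 × 15 = 82440 mm.
Intermediate landings: 6 × 1525 = 9150 mm.
Total developed length = 82440 + 9150 = 91590 mm.
= 91.59 m.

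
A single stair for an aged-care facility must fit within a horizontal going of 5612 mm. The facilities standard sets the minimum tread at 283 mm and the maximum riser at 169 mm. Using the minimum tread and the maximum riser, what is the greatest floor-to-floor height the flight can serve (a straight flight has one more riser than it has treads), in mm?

3380 mm

5612 / 283 = 19.83, so 19 treads fit.
Risers = treads + 1 = 20.
Maximum height = 20 × 169 = 3380 mm.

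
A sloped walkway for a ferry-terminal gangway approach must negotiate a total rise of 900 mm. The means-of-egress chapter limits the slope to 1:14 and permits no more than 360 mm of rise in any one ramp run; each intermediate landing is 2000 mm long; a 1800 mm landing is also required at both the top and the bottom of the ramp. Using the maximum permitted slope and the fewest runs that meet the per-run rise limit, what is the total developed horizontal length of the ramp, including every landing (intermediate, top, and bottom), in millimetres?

20200 mm

⌈900/360⌉ = 3 ramp runs. That means 2 intermediate landings.
Ramp run (horizontal) at 1:14: 900 × 14 = 12600 mm.
Intermediate landings: 2 × 2000 = 4000 mm.
Top and bottom landings: 2 × 1800 = 3600 mm.
Total = 12600 + 4000 + 3600 = 20200 mm.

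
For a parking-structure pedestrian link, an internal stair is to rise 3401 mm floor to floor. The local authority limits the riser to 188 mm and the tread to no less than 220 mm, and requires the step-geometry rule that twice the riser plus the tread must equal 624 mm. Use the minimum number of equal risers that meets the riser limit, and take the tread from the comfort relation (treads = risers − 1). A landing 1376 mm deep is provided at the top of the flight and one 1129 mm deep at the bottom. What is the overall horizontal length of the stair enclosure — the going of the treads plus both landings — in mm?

7293 mm

⌈3401/188⌉ = 19 risers.
Each riser is 3401/19 = 179 mm (≤ 188 mm).
T = 624 − 2·179 = 266 mm, which satisfies the 220 mm minimum.
19 risers give 18 treads; going = 18 × 266 = 4788 mm.
Enclosure = 4788 + 1376 + 1129 = 7293 mm.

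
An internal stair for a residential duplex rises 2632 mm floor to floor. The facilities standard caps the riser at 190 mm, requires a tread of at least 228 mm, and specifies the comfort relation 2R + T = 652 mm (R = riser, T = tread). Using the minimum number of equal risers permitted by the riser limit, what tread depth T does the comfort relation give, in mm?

276 mm

⌈2632/190⌉ = 14 risers.
R = 2632 ÷ 14 = 188 mm.
T = 652 − 2·188 = 276 mm, which satisfies the 228 mm minimum.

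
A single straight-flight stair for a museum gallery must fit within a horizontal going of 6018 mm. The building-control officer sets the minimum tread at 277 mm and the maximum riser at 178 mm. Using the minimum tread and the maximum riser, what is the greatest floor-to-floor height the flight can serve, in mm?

6018 / 277 = 21.73, so 21 treads fit.
Risers = treads + 1 = 22.
Maximum height = 22 × 178 = 3916 mm.

3916 mm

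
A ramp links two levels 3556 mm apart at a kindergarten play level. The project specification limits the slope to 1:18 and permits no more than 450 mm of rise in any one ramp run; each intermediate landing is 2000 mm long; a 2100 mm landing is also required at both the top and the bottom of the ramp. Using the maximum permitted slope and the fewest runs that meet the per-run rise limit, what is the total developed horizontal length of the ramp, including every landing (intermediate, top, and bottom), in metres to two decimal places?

82.21 m

⌈3556/450⌉ = 8 ramp runs. That means 7 intermediate landings.
Horizontal run for 3556 mm of rise at 1:18 is 3556 × 18 = 64008 mm.
Intermediate landings: 7 × 2000 = 14000 mm.
Top and bottom landings: 2 × 2100 = 4200 mm.
Total = 64008 + 14000 + 4200 = 82208 mm.
= 82.21 m.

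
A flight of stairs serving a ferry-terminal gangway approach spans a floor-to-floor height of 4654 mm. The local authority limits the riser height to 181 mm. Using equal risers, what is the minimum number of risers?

26 risers

4654 / 181 = 25.713 → round up to 26 risers.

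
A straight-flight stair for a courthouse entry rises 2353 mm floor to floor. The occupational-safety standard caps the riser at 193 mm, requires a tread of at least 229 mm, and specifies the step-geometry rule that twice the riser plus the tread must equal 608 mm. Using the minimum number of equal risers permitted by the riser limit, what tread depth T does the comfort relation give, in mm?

⌈2353/193⌉ = 13 risers.
Riser R = 2353 / 13 = 181 mm, within the 193 mm limit.
T = 608 − 2·181 = 246 mm, which satisfies the 229 mm minimum.

246 mm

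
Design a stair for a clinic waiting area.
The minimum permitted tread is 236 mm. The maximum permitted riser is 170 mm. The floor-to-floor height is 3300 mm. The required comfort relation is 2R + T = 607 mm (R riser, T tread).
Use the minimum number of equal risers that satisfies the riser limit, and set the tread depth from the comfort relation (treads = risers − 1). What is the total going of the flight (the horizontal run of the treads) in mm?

5263 mm

At most 170 each: 3300/170 = 19.41, giving 20 risers.
Riser R = 3300 / 20 = 165 mm, within the 170 mm limit.
From 2R + T = 607: T = 607 − 330 = 277 mm.
20 risers give 19 treads; going = 19 × 277 = 5263 mm.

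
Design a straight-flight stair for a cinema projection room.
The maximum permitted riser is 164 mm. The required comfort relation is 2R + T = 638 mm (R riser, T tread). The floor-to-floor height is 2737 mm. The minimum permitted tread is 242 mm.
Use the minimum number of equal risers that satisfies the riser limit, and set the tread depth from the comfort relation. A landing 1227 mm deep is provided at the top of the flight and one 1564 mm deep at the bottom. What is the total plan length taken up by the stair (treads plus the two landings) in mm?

7847 mm

2737 / 164 = 16.689 → round up to 17 risers.
Riser R = 2737 / 17 = 161 mm, within the 164 mm limit.
Tread T = 638 − 2 × 161 = 316 mm (≥ 242 mm).
Going = (17 − 1) × 316 = 5056 mm.
Enclosure = 5056 + 1227 + 1564 = 7847 mm.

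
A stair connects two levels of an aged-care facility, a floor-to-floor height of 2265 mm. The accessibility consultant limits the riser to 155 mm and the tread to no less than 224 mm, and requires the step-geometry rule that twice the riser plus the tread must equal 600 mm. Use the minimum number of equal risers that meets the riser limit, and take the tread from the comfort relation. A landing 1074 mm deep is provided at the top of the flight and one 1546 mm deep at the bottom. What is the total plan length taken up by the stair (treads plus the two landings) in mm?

2265 / 155 = 14.61, so 15 risers are needed.
Riser R = 2265 / 15 = 151 mm, within the 155 mm limit.
Tread T = 600 − 2 × 151 = 298 mm (≥ 224 mm).
Going = (15 − 1) × 298 = 4172 mm.
Enclosure = 4172 + 1074 + 1546 = 6792 mm.

6792 mm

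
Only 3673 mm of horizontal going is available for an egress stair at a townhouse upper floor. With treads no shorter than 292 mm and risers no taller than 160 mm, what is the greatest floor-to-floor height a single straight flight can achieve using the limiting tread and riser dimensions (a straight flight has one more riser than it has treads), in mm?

Treads that fit: ⌊3673 / 292⌋ = 12.
Risers = treads + 1 = 13.
Maximum height = 13 × 160 = 2080 mm.

2080 mm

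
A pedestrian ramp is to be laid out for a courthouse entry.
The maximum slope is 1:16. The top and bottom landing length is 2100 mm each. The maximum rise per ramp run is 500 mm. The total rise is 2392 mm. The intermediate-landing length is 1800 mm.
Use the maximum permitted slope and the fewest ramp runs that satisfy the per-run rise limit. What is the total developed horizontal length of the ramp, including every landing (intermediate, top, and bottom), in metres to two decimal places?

49.67 m

⌈2392/500⌉ = 5 ramp runs. That means 4 intermediate landings.
Horizontal run for 2392 mm of rise at 1:16 is 2392 × 16 = 38272 mm.
Intermediate landings: 4 × 1800 = 7200 mm.
Top and bottom landings: 2 × 2100 = 4200 mm.
Total = 38272 + 7200 + 4200 = 49672 mm.
= 49.67 m.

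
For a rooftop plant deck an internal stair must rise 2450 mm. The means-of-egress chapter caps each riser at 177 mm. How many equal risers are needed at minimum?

2450 / 177 = 13.842 → round up to 14 risers.

14 risers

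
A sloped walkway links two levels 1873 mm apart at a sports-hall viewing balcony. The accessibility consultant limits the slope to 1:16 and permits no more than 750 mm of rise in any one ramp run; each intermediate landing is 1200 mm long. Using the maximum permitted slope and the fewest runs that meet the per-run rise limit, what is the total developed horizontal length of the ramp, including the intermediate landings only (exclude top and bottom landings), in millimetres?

32368 mm

1873 / 750 = 2.50, so 3 ramp runs are needed. That means 2 intermediate landings.
Horizontal run for 1873 mm of rise at 1:16 is 1873 × 16 = 29968 mm.
Intermediate landings: 2 × 1200 = 2400 mm.
Developed length = 29968 + 2400 = 32368 mm.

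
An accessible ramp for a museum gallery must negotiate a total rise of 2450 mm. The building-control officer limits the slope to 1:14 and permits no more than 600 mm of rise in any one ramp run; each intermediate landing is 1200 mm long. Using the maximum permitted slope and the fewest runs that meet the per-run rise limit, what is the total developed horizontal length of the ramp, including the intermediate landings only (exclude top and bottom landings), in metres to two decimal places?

39.10 m

⌈2450/600⌉ = 5 ramp runs. That means 4 intermediate landings.
Ramp run (horizontal) at 1:14: 2450 × 14 = 34300 mm.
Intermediate landings: 4 × 1200 = 4800 mm.
Total developed length = 34300 + 4800 = 39100 mm.
= 39.10 m.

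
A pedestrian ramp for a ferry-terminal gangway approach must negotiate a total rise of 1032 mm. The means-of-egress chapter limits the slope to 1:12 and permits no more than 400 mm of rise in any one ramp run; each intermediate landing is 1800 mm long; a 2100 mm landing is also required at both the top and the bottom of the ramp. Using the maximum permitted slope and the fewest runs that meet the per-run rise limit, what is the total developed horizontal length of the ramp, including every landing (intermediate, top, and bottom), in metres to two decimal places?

20.18 m

At most 400 each: 1032/400 = 2.58, giving 3 ramp runs. That means 2 intermediate landings.
Ramp run (horizontal) at 1:12: 1032 × 12 = 12384 mm.
2 intermediate landings contribute 2 × 1800 = 3600 mm.
Top and bottom landings: 2 × 2100 = 4200 mm.
Total = 12384 + 3600 + 4200 = 20184 mm.
= 20.18 m.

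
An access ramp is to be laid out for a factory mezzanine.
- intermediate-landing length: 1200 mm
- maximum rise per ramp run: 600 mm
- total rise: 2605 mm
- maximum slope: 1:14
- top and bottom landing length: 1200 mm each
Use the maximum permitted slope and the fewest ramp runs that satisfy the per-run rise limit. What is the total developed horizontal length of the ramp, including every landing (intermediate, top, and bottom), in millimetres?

43670 mm

At most 600 each: 2605/600 = 4.34, giving 5 ramp runs. That means 4 intermediate landings.
Horizontal run for 2605 mm of rise at 1:14 is 2605 × 14 = 36470 mm.
Intermediate landings: 4 × 1200 = 4800 mm.
Top and bottom landings: 2 × 1200 = 2400 mm.
Total = 36470 + 4800 + 2400 = 43670 mm.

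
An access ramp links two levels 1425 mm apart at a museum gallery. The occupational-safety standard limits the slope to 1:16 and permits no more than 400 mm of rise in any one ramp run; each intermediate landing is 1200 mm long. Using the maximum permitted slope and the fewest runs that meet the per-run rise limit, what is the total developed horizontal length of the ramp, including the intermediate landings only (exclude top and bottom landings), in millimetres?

26400 mm

1425 / 400 = 3.56, so 4 ramp runs are needed. That means 3 intermediate landings.
Ramp run (horizontal) at 1:16: 1425 × 16 = 22800 mm.
3 intermediate landings contribute 3 × 1200 = 3600 mm.
Developed length = 22800 + 3600 = 26400 mm.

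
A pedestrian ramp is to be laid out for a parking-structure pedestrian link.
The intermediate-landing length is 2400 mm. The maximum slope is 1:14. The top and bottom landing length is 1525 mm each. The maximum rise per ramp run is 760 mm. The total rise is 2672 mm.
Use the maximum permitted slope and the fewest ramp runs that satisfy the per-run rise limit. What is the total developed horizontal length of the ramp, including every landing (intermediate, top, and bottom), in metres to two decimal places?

⌈2672/760⌉ = 4 ramp runs. That means 3 intermediate landings.
Ramp run (horizontal) at 1:14: 2672 × 14 = 37408 mm.
Intermediate landings: 3 × 2400 = 7200 mm.
Top and bottom landings: 2 × 1525 = 3050 mm.
Total = 37408 + 7200 + 3050 = 47658 mm.
= 47.66 m.

47.66 m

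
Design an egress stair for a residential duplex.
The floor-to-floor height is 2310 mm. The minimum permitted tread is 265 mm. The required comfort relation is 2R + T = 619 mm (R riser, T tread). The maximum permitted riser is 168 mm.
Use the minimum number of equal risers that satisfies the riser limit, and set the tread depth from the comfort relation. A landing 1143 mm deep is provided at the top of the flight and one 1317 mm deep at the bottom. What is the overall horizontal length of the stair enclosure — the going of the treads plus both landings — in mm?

6217 mm

2310 / 168 = 13.750 → round up to 14 risers.
R = 2310 ÷ 14 = 165 mm.
T = 619 − 2·165 = 289 mm, which satisfies the 265 mm minimum.
Going = (14 − 1) × 289 = 3757 mm.
Add landings: 3757 + 1143 + 1317 = 6217 mm.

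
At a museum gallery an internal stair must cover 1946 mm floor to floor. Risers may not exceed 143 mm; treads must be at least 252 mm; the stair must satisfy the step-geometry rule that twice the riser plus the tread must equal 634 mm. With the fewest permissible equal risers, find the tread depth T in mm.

⌈1946/143⌉ = 14 risers.
Riser R = 1946 / 14 = 139 mm, within the 143 mm limit.
From 2R + T = 634: T = 634 − 278 = 356 mm.

356 mm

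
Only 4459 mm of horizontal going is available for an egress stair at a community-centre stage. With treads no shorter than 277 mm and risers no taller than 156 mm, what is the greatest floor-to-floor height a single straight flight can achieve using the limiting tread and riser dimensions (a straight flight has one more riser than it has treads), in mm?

4459 / 277 = 16.10, so 16 treads fit.
Risers = treads + 1 = 17.
Maximum height = 17 × 156 = 2652 mm.

2652 mm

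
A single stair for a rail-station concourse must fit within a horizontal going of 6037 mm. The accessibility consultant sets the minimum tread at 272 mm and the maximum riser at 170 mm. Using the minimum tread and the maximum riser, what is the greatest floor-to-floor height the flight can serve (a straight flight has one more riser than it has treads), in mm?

3910 mm

Treads that fit: ⌊6037 / 272⌋ = 22.
Risers = treads + 1 = 23.
Maximum height = 23 × 170 = 3910 mm.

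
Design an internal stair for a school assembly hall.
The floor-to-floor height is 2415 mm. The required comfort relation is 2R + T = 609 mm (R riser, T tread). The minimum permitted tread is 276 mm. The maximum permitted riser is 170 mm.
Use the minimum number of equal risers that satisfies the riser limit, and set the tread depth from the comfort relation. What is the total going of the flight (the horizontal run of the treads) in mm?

4018 mm

⌈2415/170⌉ = 15 risers.
Riser R = 2415 / 15 = 161 mm, within the 170 mm limit.
Tread T = 609 − 2 × 161 = 287 mm (≥ 276 mm).
Treads = 15 − 1 = 14; going = 14 × 287 = 4018 mm.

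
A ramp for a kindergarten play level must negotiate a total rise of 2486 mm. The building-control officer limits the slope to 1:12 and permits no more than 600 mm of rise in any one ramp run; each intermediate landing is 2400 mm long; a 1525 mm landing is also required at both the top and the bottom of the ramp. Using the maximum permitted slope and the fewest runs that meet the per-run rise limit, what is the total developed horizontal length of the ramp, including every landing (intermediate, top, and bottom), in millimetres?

2486 / 600 = 4.143 → round up to 5 ramp runs. That means 4 intermediate landings.
Ramp run (horizontal) at 1:12: 2486 × 12 = 29832 mm.
Intermediate landings: 4 × 2400 = 9600 mm.
Top and bottom landings: 2 × 1525 = 3050 mm.
Total = 29832 + 9600 + 3050 = 42482 mm.

42482 mm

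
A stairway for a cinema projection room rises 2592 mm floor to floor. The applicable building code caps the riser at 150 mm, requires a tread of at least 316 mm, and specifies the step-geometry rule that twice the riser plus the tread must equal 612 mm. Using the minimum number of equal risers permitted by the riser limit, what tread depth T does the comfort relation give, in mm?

2592 / 150 = 17.280 → round up to 18 risers.
R = 2592 ÷ 18 = 144 mm.
T = 612 − 2·144 = 324 mm, which satisfies the 316 mm minimum.

324 mm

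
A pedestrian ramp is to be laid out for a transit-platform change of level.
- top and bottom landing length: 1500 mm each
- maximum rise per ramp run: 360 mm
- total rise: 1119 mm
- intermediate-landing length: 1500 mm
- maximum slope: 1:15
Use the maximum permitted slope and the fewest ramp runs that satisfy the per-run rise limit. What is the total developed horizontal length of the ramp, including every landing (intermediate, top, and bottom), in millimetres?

1119 / 360 = 3.108 → round up to 4 ramp runs. That means 3 intermediate landings.
Horizontal run for 1119 mm of rise at 1:15 is 1119 × 15 = 16785 mm.
Intermediate landings: 3 × 1500 = 4500 mm.
Top and bottom landings: 2 × 1500 = 3000 mm.
Total = 16785 + 4500 + 3000 = 24285 mm.

24285 mm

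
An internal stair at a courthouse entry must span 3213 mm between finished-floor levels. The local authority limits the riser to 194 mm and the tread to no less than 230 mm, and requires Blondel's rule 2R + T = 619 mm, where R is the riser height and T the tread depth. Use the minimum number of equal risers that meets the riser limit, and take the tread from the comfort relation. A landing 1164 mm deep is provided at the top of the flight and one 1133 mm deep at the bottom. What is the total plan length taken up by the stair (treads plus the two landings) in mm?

At most 194 each: 3213/194 = 16.56, giving 17 risers.
R = 3213 ÷ 17 = 189 mm.
Tread T = 619 − 2 × 189 = 241 mm (≥ 230 mm).
Treads = 17 − 1 = 16; going = 16 × 241 = 3856 mm.
Enclosure = 3856 + 1164 + 1133 = 6153 mm.

6153 mm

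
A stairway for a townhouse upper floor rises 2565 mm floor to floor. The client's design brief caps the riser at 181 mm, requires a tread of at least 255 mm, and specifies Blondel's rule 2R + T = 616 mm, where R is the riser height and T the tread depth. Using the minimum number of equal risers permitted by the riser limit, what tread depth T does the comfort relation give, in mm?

⌈2565/181⌉ = 15 risers.
Each riser is 2565/15 = 171 mm (≤ 181 mm).
From 2R + T = 616: T = 616 − 342 = 274 mm.

274 mm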